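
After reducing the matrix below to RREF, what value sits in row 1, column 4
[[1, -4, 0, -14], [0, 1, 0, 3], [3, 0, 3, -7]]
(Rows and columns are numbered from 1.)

-2

R3 := R3 − 3·R1
  [ 1  -4  0  -14 ]
  [ 0   1  0    3 ]
  [ 0  12  3   35 ]
R3 := R3 − 12·R2
  [ 1  -4  0  -14 ]
  [ 0   1  0    3 ]
  [ 0   0  3   -1 ]
R3 := 1/3·R3
  [ 1  -4  0   -14 ]
  [ 0   1  0     3 ]
  [ 0   0  1  -1/3 ]
R1 := R1 + 4·R2
  [ 1  0  0    -2 ]
  [ 0  1  0     3 ]
  [ 0  0  1  -1/3 ]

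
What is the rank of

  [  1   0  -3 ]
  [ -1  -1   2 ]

R2 := R2 + R1
  [ 1   0  -3 ]
  [ 0  -1  -1 ]
R2 := -1·R2
  [ 1  0  -3 ]
  [ 0  1   1 ]
The reduced form has 2 nonzero rows.

rank = 2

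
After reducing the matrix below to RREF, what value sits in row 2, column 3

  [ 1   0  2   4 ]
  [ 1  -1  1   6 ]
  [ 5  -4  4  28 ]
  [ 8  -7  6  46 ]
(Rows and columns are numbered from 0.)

0

ρ2 → ρ2 − ρ1
  [ 1   0   2   4 ]
  [ 0  -1  -1   2 ]
  [ 5  -4   4  28 ]
  [ 8  -7   6  46 ]
ρ3 → ρ3 − 5·ρ1
  [ 1   0   2   4 ]
  [ 0  -1  -1   2 ]
  [ 0  -4  -6   8 ]
  [ 8  -7   6  46 ]
ρ4 → ρ4 − 8·ρ1
  [ 1   0    2   4 ]
  [ 0  -1   -1   2 ]
  [ 0  -4   -6   8 ]
  [ 0  -7  -10  14 ]
ρ2 → -1·ρ2
  [ 1   0    2   4 ]
  [ 0   1    1  -2 ]
  [ 0  -4   -6   8 ]
  [ 0  -7  -10  14 ]
ρ3 → ρ3 + 4·ρ2
  [ 1   0    2   4 ]
  [ 0   1    1  -2 ]
  [ 0   0   -2   0 ]
  [ 0  -7  -10  14 ]
ρ4 → ρ4 + 7·ρ2
  [ 1  0   2   4 ]
  [ 0  1   1  -2 ]
  [ 0  0  -2   0 ]
  [ 0  0  -3   0 ]
ρ3 → -1/2·ρ3
  [ 1  0   2   4 ]
  [ 0  1   1  -2 ]
  [ 0  0   1   0 ]
  [ 0  0  -3   0 ]
ρ4 → ρ4 + 3·ρ3
  [ 1  0  2   4 ]
  [ 0  1  1  -2 ]
  [ 0  0  1   0 ]
  [ 0  0  0   0 ]
ρ2 → ρ2 − ρ3
  [ 1  0  2   4 ]
  [ 0  1  0  -2 ]
  [ 0  0  1   0 ]
  [ 0  0  0   0 ]
ρ1 → ρ1 − 2·ρ3
  [ 1  0  0   4 ]
  [ 0  1  0  -2 ]
  [ 0  0  1   0 ]
  [ 0  0  0   0 ]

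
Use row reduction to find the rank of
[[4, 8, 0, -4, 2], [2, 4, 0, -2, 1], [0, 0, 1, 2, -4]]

R1 := 1/4·R1
  [ 1  2  0  -1  1/2 ]
  [ 2  4  0  -2    1 ]
  [ 0  0  1   2   -4 ]
R2 := R2 − 2·R1
  [ 1  2  0  -1  1/2 ]
  [ 0  0  0   0    0 ]
  [ 0  0  1   2   -4 ]
R2 <-> R3
  [ 1  2  0  -1  1/2 ]
  [ 0  0  1   2   -4 ]
  [ 0  0  0   0    0 ]
The reduced form has 2 nonzero rows.

rank = 2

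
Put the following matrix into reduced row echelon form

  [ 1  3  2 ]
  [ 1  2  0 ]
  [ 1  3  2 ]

[[1, 0, -4], [0, 1, 2], [0, 0, 0]]

ρ2 ← ρ2 − ρ1
ρ3 ← ρ3 − ρ1
ρ2 ← -1·ρ2
ρ1 ← ρ1 − 3·ρ2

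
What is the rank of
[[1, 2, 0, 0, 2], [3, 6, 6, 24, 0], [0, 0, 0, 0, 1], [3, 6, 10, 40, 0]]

R2 := R2 − 3·R1
  [ 1  2   0   0   2 ]
  [ 0  0   6  24  -6 ]
  [ 0  0   0   0   1 ]
  [ 3  6  10  40   0 ]
R4 := R4 − 3·R1
  [ 1  2   0   0   2 ]
  [ 0  0   6  24  -6 ]
  [ 0  0   0   0   1 ]
  [ 0  0  10  40  -6 ]
R2 := 1/6·R2
  [ 1  2   0   0   2 ]
  [ 0  0   1   4  -1 ]
  [ 0  0   0   0   1 ]
  [ 0  0  10  40  -6 ]
R4 := R4 − 10·R2
  [ 1  2  0  0   2 ]
  [ 0  0  1  4  -1 ]
  [ 0  0  0  0   1 ]
  [ 0  0  0  0   4 ]
R4 := R4 − 4·R3
  [ 1  2  0  0   2 ]
  [ 0  0  1  4  -1 ]
  [ 0  0  0  0   1 ]
  [ 0  0  0  0   0 ]
R2 := R2 + R3
  [ 1  2  0  0  2 ]
  [ 0  0  1  4  0 ]
  [ 0  0  0  0  1 ]
  [ 0  0  0  0  0 ]
R1 := R1 − 2·R3
  [ 1  2  0  0  0 ]
  [ 0  0  1  4  0 ]
  [ 0  0  0  0  1 ]
  [ 0  0  0  0  0 ]
The reduced form has 3 nonzero rows.

rank = 3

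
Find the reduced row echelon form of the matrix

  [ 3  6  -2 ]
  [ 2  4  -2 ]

r1 ← 1/3·r1
  [ 1  2  -2/3 ]
  [ 2  4    -2 ]
r2 ← r2 − 2·r1
  [ 1  2  -2/3 ]
  [ 0  0  -2/3 ]
r2 ← -3/2·r2
  [ 1  2  -2/3 ]
  [ 0  0     1 ]
r1 ← r1 + 2/3·r2
  [ 1  2  0 ]
  [ 0  0  1 ]

[[1, 2, 0], [0, 0, 1]]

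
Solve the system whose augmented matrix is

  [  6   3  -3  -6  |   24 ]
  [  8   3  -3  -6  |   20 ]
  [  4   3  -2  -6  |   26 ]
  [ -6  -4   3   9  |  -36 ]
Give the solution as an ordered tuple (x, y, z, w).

R1 ← 1/6·R1
  [  1  1/2  -1/2  -1  |    4 ]
  [  8    3    -3  -6  |   20 ]
  [  4    3    -2  -6  |   26 ]
  [ -6   -4     3   9  |  -36 ]
R2 ← R2 − 8·R1
  [  1  1/2  -1/2  -1  |    4 ]
  [  0   -1     1   2  |  -12 ]
  [  4    3    -2  -6  |   26 ]
  [ -6   -4     3   9  |  -36 ]
R3 ← R3 − 4·R1
  [  1  1/2  -1/2  -1  |    4 ]
  [  0   -1     1   2  |  -12 ]
  [  0    1     0  -2  |   10 ]
  [ -6   -4     3   9  |  -36 ]
R4 ← R4 + 6·R1
  [ 1  1/2  -1/2  -1  |    4 ]
  [ 0   -1     1   2  |  -12 ]
  [ 0    1     0  -2  |   10 ]
  [ 0   -1     0   3  |  -12 ]
R2 ← -1·R2
  [ 1  1/2  -1/2  -1  |    4 ]
  [ 0    1    -1  -2  |   12 ]
  [ 0    1     0  -2  |   10 ]
  [ 0   -1     0   3  |  -12 ]
R3 ← R3 − R2
  [ 1  1/2  -1/2  -1  |    4 ]
  [ 0    1    -1  -2  |   12 ]
  [ 0    0     1   0  |   -2 ]
  [ 0   -1     0   3  |  -12 ]
R4 ← R4 + R2
  [ 1  1/2  -1/2  -1  |   4 ]
  [ 0    1    -1  -2  |  12 ]
  [ 0    0     1   0  |  -2 ]
  [ 0    0    -1   1  |   0 ]
R4 ← R4 + R3
  [ 1  1/2  -1/2  -1  |   4 ]
  [ 0    1    -1  -2  |  12 ]
  [ 0    0     1   0  |  -2 ]
  [ 0    0     0   1  |  -2 ]
R2 ← R2 + 2·R4
  [ 1  1/2  -1/2  -1  |   4 ]
  [ 0    1    -1   0  |   8 ]
  [ 0    0     1   0  |  -2 ]
  [ 0    0     0   1  |  -2 ]
R1 ← R1 + R4
  [ 1  1/2  -1/2  0  |   2 ]
  [ 0    1    -1  0  |   8 ]
  [ 0    0     1  0  |  -2 ]
  [ 0    0     0  1  |  -2 ]
R2 ← R2 + R3
  [ 1  1/2  -1/2  0  |   2 ]
  [ 0    1     0  0  |   6 ]
  [ 0    0     1  0  |  -2 ]
  [ 0    0     0  1  |  -2 ]
R1 ← R1 + 1/2·R3
  [ 1  1/2  0  0  |   1 ]
  [ 0    1  0  0  |   6 ]
  [ 0    0  1  0  |  -2 ]
  [ 0    0  0  1  |  -2 ]
R1 ← R1 − 1/2·R2
  [ 1  0  0  0  |  -2 ]
  [ 0  1  0  0  |   6 ]
  [ 0  0  1  0  |  -2 ]
  [ 0  0  0  1  |  -2 ]
Reading off the last column: x = -2, y = 6, z = -2, w = -2.

(-2, 6, -2, -2)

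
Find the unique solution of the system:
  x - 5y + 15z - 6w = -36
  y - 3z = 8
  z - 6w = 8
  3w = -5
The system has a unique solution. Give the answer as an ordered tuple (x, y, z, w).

Form the augmented matrix and row-reduce:
  [ 1  -5  15  -6  |  -36 ]
  [ 0   1  -3   0  |    8 ]
  [ 0   0   1  -6  |    8 ]
  [ 0   0   0   3  |   -5 ]
R4 ← 1/3·R4
  [ 1  -5  15  -6  |   -36 ]
  [ 0   1  -3   0  |     8 ]
  [ 0   0   1  -6  |     8 ]
  [ 0   0   0   1  |  -5/3 ]
R3 ← R3 + 6·R4
  [ 1  -5  15  -6  |   -36 ]
  [ 0   1  -3   0  |     8 ]
  [ 0   0   1   0  |    -2 ]
  [ 0   0   0   1  |  -5/3 ]
R1 ← R1 + 6·R4
  [ 1  -5  15  0  |   -46 ]
  [ 0   1  -3  0  |     8 ]
  [ 0   0   1  0  |    -2 ]
  [ 0   0   0  1  |  -5/3 ]
R2 ← R2 + 3·R3
  [ 1  -5  15  0  |   -46 ]
  [ 0   1   0  0  |     2 ]
  [ 0   0   1  0  |    -2 ]
  [ 0   0   0  1  |  -5/3 ]
R1 ← R1 − 15·R3
  [ 1  -5  0  0  |   -16 ]
  [ 0   1  0  0  |     2 ]
  [ 0   0  1  0  |    -2 ]
  [ 0   0  0  1  |  -5/3 ]
R1 ← R1 + 5·R2
  [ 1  0  0  0  |    -6 ]
  [ 0  1  0  0  |     2 ]
  [ 0  0  1  0  |    -2 ]
  [ 0  0  0  1  |  -5/3 ]
Reading off the last column: x = -6, y = 2, z = -2, w = -5/3.

(-6, 2, -2, -5/3)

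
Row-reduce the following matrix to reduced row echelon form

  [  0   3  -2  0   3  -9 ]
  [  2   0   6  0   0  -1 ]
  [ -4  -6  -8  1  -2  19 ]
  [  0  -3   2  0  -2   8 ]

ρ1 ↔ ρ2
  [  2   0   6  0   0  -1 ]
  [  0   3  -2  0   3  -9 ]
  [ -4  -6  -8  1  -2  19 ]
  [  0  -3   2  0  -2   8 ]
ρ1 -> 1/2·ρ1
  [  1   0   3  0   0  -1/2 ]
  [  0   3  -2  0   3    -9 ]
  [ -4  -6  -8  1  -2    19 ]
  [  0  -3   2  0  -2     8 ]
ρ3 -> ρ3 + 4·ρ1
  [ 1   0   3  0   0  -1/2 ]
  [ 0   3  -2  0   3    -9 ]
  [ 0  -6   4  1  -2    17 ]
  [ 0  -3   2  0  -2     8 ]
ρ2 -> 1/3·ρ2
  [ 1   0     3  0   0  -1/2 ]
  [ 0   1  -2/3  0   1    -3 ]
  [ 0  -6     4  1  -2    17 ]
  [ 0  -3     2  0  -2     8 ]
ρ3 -> ρ3 + 6·ρ2
  [ 1   0     3  0   0  -1/2 ]
  [ 0   1  -2/3  0   1    -3 ]
  [ 0   0     0  1   4    -1 ]
  [ 0  -3     2  0  -2     8 ]
ρ4 -> ρ4 + 3·ρ2
  [ 1  0     3  0  0  -1/2 ]
  [ 0  1  -2/3  0  1    -3 ]
  [ 0  0     0  1  4    -1 ]
  [ 0  0     0  0  1    -1 ]
ρ3 -> ρ3 − 4·ρ4
  [ 1  0     3  0  0  -1/2 ]
  [ 0  1  -2/3  0  1    -3 ]
  [ 0  0     0  1  0     3 ]
  [ 0  0     0  0  1    -1 ]
ρ2 -> ρ2 − ρ4
  [ 1  0     3  0  0  -1/2 ]
  [ 0  1  -2/3  0  0    -2 ]
  [ 0  0     0  1  0     3 ]
  [ 0  0     0  0  1    -1 ]

[[1, 0, 3, 0, 0, -1/2], [0, 1, -2/3, 0, 0, -2], [0, 0, 0, 1, 0, 3], [0, 0, 0, 0, 1, -1]]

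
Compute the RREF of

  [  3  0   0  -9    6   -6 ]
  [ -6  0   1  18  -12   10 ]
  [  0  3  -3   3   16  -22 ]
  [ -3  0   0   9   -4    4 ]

[[1, 0, 0, -3, 0, 0], [0, 1, 0, 1, 0, -4], [0, 0, 1, 0, 0, -2], [0, 0, 0, 0, 1, -1]]

R1 → 1/3·R1
  [  1  0   0  -3    2   -2 ]
  [ -6  0   1  18  -12   10 ]
  [  0  3  -3   3   16  -22 ]
  [ -3  0   0   9   -4    4 ]
R2 → R2 + 6·R1
  [  1  0   0  -3   2   -2 ]
  [  0  0   1   0   0   -2 ]
  [  0  3  -3   3  16  -22 ]
  [ -3  0   0   9  -4    4 ]
R4 → R4 + 3·R1
  [ 1  0   0  -3   2   -2 ]
  [ 0  0   1   0   0   -2 ]
  [ 0  3  -3   3  16  -22 ]
  [ 0  0   0   0   2   -2 ]
R2 <=> R3
  [ 1  0   0  -3   2   -2 ]
  [ 0  3  -3   3  16  -22 ]
  [ 0  0   1   0   0   -2 ]
  [ 0  0   0   0   2   -2 ]
R2 → 1/3·R2
  [ 1  0   0  -3     2     -2 ]
  [ 0  1  -1   1  16/3  -22/3 ]
  [ 0  0   1   0     0     -2 ]
  [ 0  0   0   0     2     -2 ]
R4 → 1/2·R4
  [ 1  0   0  -3     2     -2 ]
  [ 0  1  -1   1  16/3  -22/3 ]
  [ 0  0   1   0     0     -2 ]
  [ 0  0   0   0     1     -1 ]
R2 → R2 − 16/3·R4
  [ 1  0   0  -3  2  -2 ]
  [ 0  1  -1   1  0  -2 ]
  [ 0  0   1   0  0  -2 ]
  [ 0  0   0   0  1  -1 ]
R1 → R1 − 2·R4
  [ 1  0   0  -3  0   0 ]
  [ 0  1  -1   1  0  -2 ]
  [ 0  0   1   0  0  -2 ]
  [ 0  0   0   0  1  -1 ]
R2 → R2 + R3
  [ 1  0  0  -3  0   0 ]
  [ 0  1  0   1  0  -4 ]
  [ 0  0  1   0  0  -2 ]
  [ 0  0  0   0  1  -1 ]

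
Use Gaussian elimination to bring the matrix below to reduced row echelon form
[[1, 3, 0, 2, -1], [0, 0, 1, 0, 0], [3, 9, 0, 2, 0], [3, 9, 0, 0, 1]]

[[1, 3, 0, 0, 0], [0, 0, 1, 0, 0], [0, 0, 0, 1, 0], [0, 0, 0, 0, 1]]

R3 → R3 − 3·R1
  [ 1  3  0   2  -1 ]
  [ 0  0  1   0   0 ]
  [ 0  0  0  -4   3 ]
  [ 3  9  0   0   1 ]
R4 → R4 − 3·R1
  [ 1  3  0   2  -1 ]
  [ 0  0  1   0   0 ]
  [ 0  0  0  -4   3 ]
  [ 0  0  0  -6   4 ]
R3 → -1/4·R3
  [ 1  3  0   2    -1 ]
  [ 0  0  1   0     0 ]
  [ 0  0  0   1  -3/4 ]
  [ 0  0  0  -6     4 ]
R4 → R4 + 6·R3
  [ 1  3  0  2    -1 ]
  [ 0  0  1  0     0 ]
  [ 0  0  0  1  -3/4 ]
  [ 0  0  0  0  -1/2 ]
R4 → -2·R4
  [ 1  3  0  2    -1 ]
  [ 0  0  1  0     0 ]
  [ 0  0  0  1  -3/4 ]
  [ 0  0  0  0     1 ]
R3 → R3 + 3/4·R4
  [ 1  3  0  2  -1 ]
  [ 0  0  1  0   0 ]
  [ 0  0  0  1   0 ]
  [ 0  0  0  0   1 ]
R1 → R1 + R4
  [ 1  3  0  2  0 ]
  [ 0  0  1  0  0 ]
  [ 0  0  0  1  0 ]
  [ 0  0  0  0  1 ]
R1 → R1 − 2·R3
  [ 1  3  0  0  0 ]
  [ 0  0  1  0  0 ]
  [ 0  0  0  1  0 ]
  [ 0  0  0  0  1 ]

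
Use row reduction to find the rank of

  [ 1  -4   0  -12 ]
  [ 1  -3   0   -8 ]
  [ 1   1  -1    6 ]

Subtract R1 from R2.
  [ 1  -4   0  -12 ]
  [ 0   1   0    4 ]
  [ 1   1  -1    6 ]
Subtract R1 from R3.
  [ 1  -4   0  -12 ]
  [ 0   1   0    4 ]
  [ 0   5  -1   18 ]
Subtract 5 times R2 from R3.
  [ 1  -4   0  -12 ]
  [ 0   1   0    4 ]
  [ 0   0  -1   -2 ]
Multiply R3 by -1.
  [ 1  -4  0  -12 ]
  [ 0   1  0    4 ]
  [ 0   0  1    2 ]
Add 4 times R2 to R1.
  [ 1  0  0  4 ]
  [ 0  1  0  4 ]
  [ 0  0  1  2 ]
The reduced form has 3 nonzero rows.

rank = 3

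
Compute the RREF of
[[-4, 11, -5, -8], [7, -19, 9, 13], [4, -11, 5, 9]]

Multiply r1 by -1/4.
  [ 1  -11/4  5/4   2 ]
  [ 7    -19    9  13 ]
  [ 4    -11    5   9 ]
Subtract 7 times r1 from r2.
  [ 1  -11/4  5/4   2 ]
  [ 0    1/4  1/4  -1 ]
  [ 4    -11    5   9 ]
Subtract 4 times r1 from r3.
  [ 1  -11/4  5/4   2 ]
  [ 0    1/4  1/4  -1 ]
  [ 0      0    0   1 ]
Multiply r2 by 4.
  [ 1  -11/4  5/4   2 ]
  [ 0      1    1  -4 ]
  [ 0      0    0   1 ]
Add 4 times r3 to r2.
  [ 1  -11/4  5/4  2 ]
  [ 0      1    1  0 ]
  [ 0      0    0  1 ]
Subtract 2 times r3 from r1.
  [ 1  -11/4  5/4  0 ]
  [ 0      1    1  0 ]
  [ 0      0    0  1 ]
Add 11/4 times r2 to r1.
  [ 1  0  4  0 ]
  [ 0  1  1  0 ]
  [ 0  0  0  1 ]

[[1, 0, 4, 0], [0, 1, 1, 0], [0, 0, 0, 1]]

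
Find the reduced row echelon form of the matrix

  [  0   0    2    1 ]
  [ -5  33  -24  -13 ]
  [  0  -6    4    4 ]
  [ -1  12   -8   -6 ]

r1 ↔ r2
  [ -5  33  -24  -13 ]
  [  0   0    2    1 ]
  [  0  -6    4    4 ]
  [ -1  12   -8   -6 ]
r1 ← -1/5·r1
  [  1  -33/5  24/5  13/5 ]
  [  0      0     2     1 ]
  [  0     -6     4     4 ]
  [ -1     12    -8    -6 ]
r4 ← r4 + r1
  [ 1  -33/5   24/5   13/5 ]
  [ 0      0      2      1 ]
  [ 0     -6      4      4 ]
  [ 0   27/5  -16/5  -17/5 ]
r2 ↔ r3
  [ 1  -33/5   24/5   13/5 ]
  [ 0     -6      4      4 ]
  [ 0      0      2      1 ]
  [ 0   27/5  -16/5  -17/5 ]
r2 ← -1/6·r2
  [ 1  -33/5   24/5   13/5 ]
  [ 0      1   -2/3   -2/3 ]
  [ 0      0      2      1 ]
  [ 0   27/5  -16/5  -17/5 ]
r4 ← r4 − 27/5·r2
  [ 1  -33/5  24/5  13/5 ]
  [ 0      1  -2/3  -2/3 ]
  [ 0      0     2     1 ]
  [ 0      0   2/5   1/5 ]
r3 ← 1/2·r3
  [ 1  -33/5  24/5  13/5 ]
  [ 0      1  -2/3  -2/3 ]
  [ 0      0     1   1/2 ]
  [ 0      0   2/5   1/5 ]
r4 ← r4 − 2/5·r3
  [ 1  -33/5  24/5  13/5 ]
  [ 0      1  -2/3  -2/3 ]
  [ 0      0     1   1/2 ]
  [ 0      0     0     0 ]
r2 ← r2 + 2/3·r3
  [ 1  -33/5  24/5  13/5 ]
  [ 0      1     0  -1/3 ]
  [ 0      0     1   1/2 ]
  [ 0      0     0     0 ]
r1 ← r1 − 24/5·r3
  [ 1  -33/5  0   1/5 ]
  [ 0      1  0  -1/3 ]
  [ 0      0  1   1/2 ]
  [ 0      0  0     0 ]
r1 ← r1 + 33/5·r2
  [ 1  0  0    -2 ]
  [ 0  1  0  -1/3 ]
  [ 0  0  1   1/2 ]
  [ 0  0  0     0 ]

[[1, 0, 0, -2], [0, 1, 0, -1/3], [0, 0, 1, 1/2], [0, 0, 0, 0]]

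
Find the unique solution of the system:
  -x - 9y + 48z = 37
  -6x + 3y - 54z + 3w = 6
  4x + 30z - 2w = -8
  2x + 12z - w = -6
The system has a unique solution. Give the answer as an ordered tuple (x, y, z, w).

Form the augmented matrix and row-reduce:
  [ -1  -9   48   0  |  37 ]
  [ -6   3  -54   3  |   6 ]
  [  4   0   30  -2  |  -8 ]
  [  2   0   12  -1  |  -6 ]
ρ1 -> -1·ρ1
  [  1  9  -48   0  |  -37 ]
  [ -6  3  -54   3  |    6 ]
  [  4  0   30  -2  |   -8 ]
  [  2  0   12  -1  |   -6 ]
ρ2 -> ρ2 + 6·ρ1
  [ 1   9   -48   0  |   -37 ]
  [ 0  57  -342   3  |  -216 ]
  [ 4   0    30  -2  |    -8 ]
  [ 2   0    12  -1  |    -6 ]
ρ3 -> ρ3 − 4·ρ1
  [ 1    9   -48   0  |   -37 ]
  [ 0   57  -342   3  |  -216 ]
  [ 0  -36   222  -2  |   140 ]
  [ 2    0    12  -1  |    -6 ]
ρ4 -> ρ4 − 2·ρ1
  [ 1    9   -48   0  |   -37 ]
  [ 0   57  -342   3  |  -216 ]
  [ 0  -36   222  -2  |   140 ]
  [ 0  -18   108  -1  |    68 ]
ρ2 -> 1/57·ρ2
  [ 1    9  -48     0  |     -37 ]
  [ 0    1   -6  1/19  |  -72/19 ]
  [ 0  -36  222    -2  |     140 ]
  [ 0  -18  108    -1  |      68 ]
ρ3 -> ρ3 + 36·ρ2
  [ 1    9  -48      0  |     -37 ]
  [ 0    1   -6   1/19  |  -72/19 ]
  [ 0    0    6  -2/19  |   68/19 ]
  [ 0  -18  108     -1  |      68 ]
ρ4 -> ρ4 + 18·ρ2
  [ 1  9  -48      0  |     -37 ]
  [ 0  1   -6   1/19  |  -72/19 ]
  [ 0  0    6  -2/19  |   68/19 ]
  [ 0  0    0  -1/19  |   -4/19 ]
ρ3 -> 1/6·ρ3
  [ 1  9  -48      0  |     -37 ]
  [ 0  1   -6   1/19  |  -72/19 ]
  [ 0  0    1  -1/57  |   34/57 ]
  [ 0  0    0  -1/19  |   -4/19 ]
ρ4 -> -19·ρ4
  [ 1  9  -48      0  |     -37 ]
  [ 0  1   -6   1/19  |  -72/19 ]
  [ 0  0    1  -1/57  |   34/57 ]
  [ 0  0    0      1  |       4 ]
ρ3 -> ρ3 + 1/57·ρ4
  [ 1  9  -48     0  |     -37 ]
  [ 0  1   -6  1/19  |  -72/19 ]
  [ 0  0    1     0  |     2/3 ]
  [ 0  0    0     1  |       4 ]
ρ2 -> ρ2 − 1/19·ρ4
  [ 1  9  -48  0  |  -37 ]
  [ 0  1   -6  0  |   -4 ]
  [ 0  0    1  0  |  2/3 ]
  [ 0  0    0  1  |    4 ]
ρ2 -> ρ2 + 6·ρ3
  [ 1  9  -48  0  |  -37 ]
  [ 0  1    0  0  |    0 ]
  [ 0  0    1  0  |  2/3 ]
  [ 0  0    0  1  |    4 ]
ρ1 -> ρ1 + 48·ρ3
  [ 1  9  0  0  |   -5 ]
  [ 0  1  0  0  |    0 ]
  [ 0  0  1  0  |  2/3 ]
  [ 0  0  0  1  |    4 ]
ρ1 -> ρ1 − 9·ρ2
  [ 1  0  0  0  |   -5 ]
  [ 0  1  0  0  |    0 ]
  [ 0  0  1  0  |  2/3 ]
  [ 0  0  0  1  |    4 ]
Reading off the last column: x = -5, y = 0, z = 2/3, w = 4.

(-5, 0, 2/3, 4)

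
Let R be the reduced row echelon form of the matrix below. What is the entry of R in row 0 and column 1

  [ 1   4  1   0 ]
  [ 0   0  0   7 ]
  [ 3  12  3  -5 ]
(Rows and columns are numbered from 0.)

R3 → R3 − 3·R1
  [ 1  4  1   0 ]
  [ 0  0  0   7 ]
  [ 0  0  0  -5 ]
R2 → 1/7·R2
  [ 1  4  1   0 ]
  [ 0  0  0   1 ]
  [ 0  0  0  -5 ]
R3 → R3 + 5·R2
  [ 1  4  1  0 ]
  [ 0  0  0  1 ]
  [ 0  0  0  0 ]

4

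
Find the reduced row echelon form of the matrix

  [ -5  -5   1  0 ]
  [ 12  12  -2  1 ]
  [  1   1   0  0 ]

Multiply R1 by -1/5.
  [  1   1  -1/5  0 ]
  [ 12  12    -2  1 ]
  [  1   1     0  0 ]
Subtract 12 times R1 from R2.
  [ 1  1  -1/5  0 ]
  [ 0  0   2/5  1 ]
  [ 1  1     0  0 ]
Subtract R1 from R3.
  [ 1  1  -1/5  0 ]
  [ 0  0   2/5  1 ]
  [ 0  0   1/5  0 ]
Multiply R2 by 5/2.
  [ 1  1  -1/5    0 ]
  [ 0  0     1  5/2 ]
  [ 0  0   1/5    0 ]
Subtract 1/5 times R2 from R3.
  [ 1  1  -1/5     0 ]
  [ 0  0     1   5/2 ]
  [ 0  0     0  -1/2 ]
Multiply R3 by -2.
  [ 1  1  -1/5    0 ]
  [ 0  0     1  5/2 ]
  [ 0  0     0    1 ]
Subtract 5/2 times R3 from R2.
  [ 1  1  -1/5  0 ]
  [ 0  0     1  0 ]
  [ 0  0     0  1 ]
Add 1/5 times R2 to R1.
  [ 1  1  0  0 ]
  [ 0  0  1  0 ]
  [ 0  0  0  1 ]

[[1, 1, 0, 0], [0, 0, 1, 0], [0, 0, 0, 1]]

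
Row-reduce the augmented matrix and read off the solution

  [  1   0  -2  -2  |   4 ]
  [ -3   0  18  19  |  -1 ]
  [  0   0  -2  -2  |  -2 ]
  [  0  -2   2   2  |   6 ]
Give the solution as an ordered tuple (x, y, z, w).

(6, -2, 2, -1)

R2 → R2 + 3·R1
R2 ↔ R4
R2 → -1/2·R2
R3 → -1/2·R3
R4 → R4 − 12·R3
R3 → R3 − R4
R2 → R2 + R4
R1 → R1 + 2·R4
R2 → R2 + R3
R1 → R1 + 2·R3
Reading off the last column: x = 6, y = -2, z = 2, w = -1.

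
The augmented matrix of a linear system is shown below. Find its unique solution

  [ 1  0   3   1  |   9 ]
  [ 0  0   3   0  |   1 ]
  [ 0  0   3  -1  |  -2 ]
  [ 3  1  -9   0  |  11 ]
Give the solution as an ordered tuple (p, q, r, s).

r4 := r4 − 3·r1
  [ 1  0    3   1  |    9 ]
  [ 0  0    3   0  |    1 ]
  [ 0  0    3  -1  |   -2 ]
  [ 0  1  -18  -3  |  -16 ]
r2 ↔ r4
  [ 1  0    3   1  |    9 ]
  [ 0  1  -18  -3  |  -16 ]
  [ 0  0    3  -1  |   -2 ]
  [ 0  0    3   0  |    1 ]
r3 := 1/3·r3
  [ 1  0    3     1  |     9 ]
  [ 0  1  -18    -3  |   -16 ]
  [ 0  0    1  -1/3  |  -2/3 ]
  [ 0  0    3     0  |     1 ]
r4 := r4 − 3·r3
  [ 1  0    3     1  |     9 ]
  [ 0  1  -18    -3  |   -16 ]
  [ 0  0    1  -1/3  |  -2/3 ]
  [ 0  0    0     1  |     3 ]
r3 := r3 + 1/3·r4
  [ 1  0    3   1  |    9 ]
  [ 0  1  -18  -3  |  -16 ]
  [ 0  0    1   0  |  1/3 ]
  [ 0  0    0   1  |    3 ]
r2 := r2 + 3·r4
  [ 1  0    3  1  |    9 ]
  [ 0  1  -18  0  |   -7 ]
  [ 0  0    1  0  |  1/3 ]
  [ 0  0    0  1  |    3 ]
r1 := r1 − r4
  [ 1  0    3  0  |    6 ]
  [ 0  1  -18  0  |   -7 ]
  [ 0  0    1  0  |  1/3 ]
  [ 0  0    0  1  |    3 ]
r2 := r2 + 18·r3
  [ 1  0  3  0  |    6 ]
  [ 0  1  0  0  |   -1 ]
  [ 0  0  1  0  |  1/3 ]
  [ 0  0  0  1  |    3 ]
r1 := r1 − 3·r3
  [ 1  0  0  0  |    5 ]
  [ 0  1  0  0  |   -1 ]
  [ 0  0  1  0  |  1/3 ]
  [ 0  0  0  1  |    3 ]
Reading off the last column: p = 5, q = -1, r = 1/3, s = 3.

(5, -1, 1/3, 3)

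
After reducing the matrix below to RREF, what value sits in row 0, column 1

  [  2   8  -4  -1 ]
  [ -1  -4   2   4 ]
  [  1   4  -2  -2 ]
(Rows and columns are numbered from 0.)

4

Multiply R1 by 1/2.
  [  1   4  -2  -1/2 ]
  [ -1  -4   2     4 ]
  [  1   4  -2    -2 ]
Add R1 to R2.
  [ 1  4  -2  -1/2 ]
  [ 0  0   0   7/2 ]
  [ 1  4  -2    -2 ]
Subtract R1 from R3.
  [ 1  4  -2  -1/2 ]
  [ 0  0   0   7/2 ]
  [ 0  0   0  -3/2 ]
Multiply R2 by 2/7.
  [ 1  4  -2  -1/2 ]
  [ 0  0   0     1 ]
  [ 0  0   0  -3/2 ]
Add 3/2 times R2 to R3.
  [ 1  4  -2  -1/2 ]
  [ 0  0   0     1 ]
  [ 0  0   0     0 ]
Add 1/2 times R2 to R1.
  [ 1  4  -2  0 ]
  [ 0  0   0  1 ]
  [ 0  0   0  0 ]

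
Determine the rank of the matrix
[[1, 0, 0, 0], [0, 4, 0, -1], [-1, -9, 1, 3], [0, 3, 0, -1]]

rank = 4

R3 ← R3 + R1
  [ 1   0  0   0 ]
  [ 0   4  0  -1 ]
  [ 0  -9  1   3 ]
  [ 0   3  0  -1 ]
R2 ← 1/4·R2
  [ 1   0  0     0 ]
  [ 0   1  0  -1/4 ]
  [ 0  -9  1     3 ]
  [ 0   3  0    -1 ]
R3 ← R3 + 9·R2
  [ 1  0  0     0 ]
  [ 0  1  0  -1/4 ]
  [ 0  0  1   3/4 ]
  [ 0  3  0    -1 ]
R4 ← R4 − 3·R2
  [ 1  0  0     0 ]
  [ 0  1  0  -1/4 ]
  [ 0  0  1   3/4 ]
  [ 0  0  0  -1/4 ]
R4 ← -4·R4
  [ 1  0  0     0 ]
  [ 0  1  0  -1/4 ]
  [ 0  0  1   3/4 ]
  [ 0  0  0     1 ]
R3 ← R3 − 3/4·R4
  [ 1  0  0     0 ]
  [ 0  1  0  -1/4 ]
  [ 0  0  1     0 ]
  [ 0  0  0     1 ]
R2 ← R2 + 1/4·R4
  [ 1  0  0  0 ]
  [ 0  1  0  0 ]
  [ 0  0  1  0 ]
  [ 0  0  0  1 ]
The reduced form has 4 nonzero rows.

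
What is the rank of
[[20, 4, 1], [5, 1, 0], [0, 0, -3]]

R1 -> 1/20·R1
  [ 1  1/5  1/20 ]
  [ 5    1     0 ]
  [ 0    0    -3 ]
R2 -> R2 − 5·R1
  [ 1  1/5  1/20 ]
  [ 0    0  -1/4 ]
  [ 0    0    -3 ]
R2 -> -4·R2
  [ 1  1/5  1/20 ]
  [ 0    0     1 ]
  [ 0    0    -3 ]
R3 -> R3 + 3·R2
  [ 1  1/5  1/20 ]
  [ 0    0     1 ]
  [ 0    0     0 ]
R1 -> R1 − 1/20·R2
  [ 1  1/5  0 ]
  [ 0    0  1 ]
  [ 0    0  0 ]
The reduced form has 2 nonzero rows.

rank = 2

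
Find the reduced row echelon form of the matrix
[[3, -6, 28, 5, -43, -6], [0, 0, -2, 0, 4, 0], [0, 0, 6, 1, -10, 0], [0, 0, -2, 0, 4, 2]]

[[1, -2, 0, 0, 1, 0], [0, 0, 1, 0, -2, 0], [0, 0, 0, 1, 2, 0], [0, 0, 0, 0, 0, 1]]

ρ1 → 1/3·ρ1
  [ 1  -2  28/3  5/3  -43/3  -2 ]
  [ 0   0    -2    0      4   0 ]
  [ 0   0     6    1    -10   0 ]
  [ 0   0    -2    0      4   2 ]
ρ2 → -1/2·ρ2
  [ 1  -2  28/3  5/3  -43/3  -2 ]
  [ 0   0     1    0     -2   0 ]
  [ 0   0     6    1    -10   0 ]
  [ 0   0    -2    0      4   2 ]
ρ3 → ρ3 − 6·ρ2
  [ 1  -2  28/3  5/3  -43/3  -2 ]
  [ 0   0     1    0     -2   0 ]
  [ 0   0     0    1      2   0 ]
  [ 0   0    -2    0      4   2 ]
ρ4 → ρ4 + 2·ρ2
  [ 1  -2  28/3  5/3  -43/3  -2 ]
  [ 0   0     1    0     -2   0 ]
  [ 0   0     0    1      2   0 ]
  [ 0   0     0    0      0   2 ]
ρ4 → 1/2·ρ4
  [ 1  -2  28/3  5/3  -43/3  -2 ]
  [ 0   0     1    0     -2   0 ]
  [ 0   0     0    1      2   0 ]
  [ 0   0     0    0      0   1 ]
ρ1 → ρ1 + 2·ρ4
  [ 1  -2  28/3  5/3  -43/3  0 ]
  [ 0   0     1    0     -2  0 ]
  [ 0   0     0    1      2  0 ]
  [ 0   0     0    0      0  1 ]
ρ1 → ρ1 − 5/3·ρ3
  [ 1  -2  28/3  0  -53/3  0 ]
  [ 0   0     1  0     -2  0 ]
  [ 0   0     0  1      2  0 ]
  [ 0   0     0  0      0  1 ]
ρ1 → ρ1 − 28/3·ρ2
  [ 1  -2  0  0   1  0 ]
  [ 0   0  1  0  -2  0 ]
  [ 0   0  0  1   2  0 ]
  [ 0   0  0  0   0  1 ]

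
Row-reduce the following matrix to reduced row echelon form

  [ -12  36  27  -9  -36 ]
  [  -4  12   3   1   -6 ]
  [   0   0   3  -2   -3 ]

[[1, -3, 0, -3/4, 3/4], [0, 0, 1, -2/3, -1], [0, 0, 0, 0, 0]]

Multiply r1 by -1/12.
  [  1  -3  -9/4  3/4   3 ]
  [ -4  12     3    1  -6 ]
  [  0   0     3   -2  -3 ]
Add 4 times r1 to r2.
  [ 1  -3  -9/4  3/4   3 ]
  [ 0   0    -6    4   6 ]
  [ 0   0     3   -2  -3 ]
Multiply r2 by -1/6.
  [ 1  -3  -9/4   3/4   3 ]
  [ 0   0     1  -2/3  -1 ]
  [ 0   0     3    -2  -3 ]
Subtract 3 times r2 from r3.
  [ 1  -3  -9/4   3/4   3 ]
  [ 0   0     1  -2/3  -1 ]
  [ 0   0     0     0   0 ]
Add 9/4 times r2 to r1.
  [ 1  -3  0  -3/4  3/4 ]
  [ 0   0  1  -2/3   -1 ]
  [ 0   0  0     0    0 ]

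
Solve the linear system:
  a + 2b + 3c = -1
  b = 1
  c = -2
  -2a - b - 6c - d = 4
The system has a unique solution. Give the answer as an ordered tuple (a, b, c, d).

(3, 1, -2, 1)

Form the augmented matrix and row-reduce:
  [  1   2   3   0  |  -1 ]
  [  0   1   0   0  |   1 ]
  [  0   0   1   0  |  -2 ]
  [ -2  -1  -6  -1  |   4 ]
R4 -> R4 + 2·R1
  [ 1  2  3   0  |  -1 ]
  [ 0  1  0   0  |   1 ]
  [ 0  0  1   0  |  -2 ]
  [ 0  3  0  -1  |   2 ]
R4 -> R4 − 3·R2
  [ 1  2  3   0  |  -1 ]
  [ 0  1  0   0  |   1 ]
  [ 0  0  1   0  |  -2 ]
  [ 0  0  0  -1  |  -1 ]
R4 -> -1·R4
  [ 1  2  3  0  |  -1 ]
  [ 0  1  0  0  |   1 ]
  [ 0  0  1  0  |  -2 ]
  [ 0  0  0  1  |   1 ]
R1 -> R1 − 3·R3
  [ 1  2  0  0  |   5 ]
  [ 0  1  0  0  |   1 ]
  [ 0  0  1  0  |  -2 ]
  [ 0  0  0  1  |   1 ]
R1 -> R1 − 2·R2
  [ 1  0  0  0  |   3 ]
  [ 0  1  0  0  |   1 ]
  [ 0  0  1  0  |  -2 ]
  [ 0  0  0  1  |   1 ]
Reading off the last column: a = 3, b = 1, c = -2, d = 1.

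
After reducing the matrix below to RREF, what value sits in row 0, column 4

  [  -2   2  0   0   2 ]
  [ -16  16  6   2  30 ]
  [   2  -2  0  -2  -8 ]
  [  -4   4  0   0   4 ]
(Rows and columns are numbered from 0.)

R1 ← -1/2·R1
R2 ← R2 + 16·R1
R3 ← R3 − 2·R1
R4 ← R4 + 4·R1
R2 ← 1/6·R2
R3 ← -1/2·R3
R2 ← R2 − 1/3·R3

-1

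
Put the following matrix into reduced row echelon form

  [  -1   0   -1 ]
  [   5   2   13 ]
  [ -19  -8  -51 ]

[[1, 0, 1], [0, 1, 4], [0, 0, 0]]

R1 → -1·R1
R2 → R2 − 5·R1
R3 → R3 + 19·R1
R2 → 1/2·R2
R3 → R3 + 8·R2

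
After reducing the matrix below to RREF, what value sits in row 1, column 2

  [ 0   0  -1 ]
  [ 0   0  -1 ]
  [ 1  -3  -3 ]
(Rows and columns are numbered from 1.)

R1 <=> R3
  [ 1  -3  -3 ]
  [ 0   0  -1 ]
  [ 0   0  -1 ]
R2 ← -1·R2
  [ 1  -3  -3 ]
  [ 0   0   1 ]
  [ 0   0  -1 ]
R3 ← R3 + R2
  [ 1  -3  -3 ]
  [ 0   0   1 ]
  [ 0   0   0 ]
R1 ← R1 + 3·R2
  [ 1  -3  0 ]
  [ 0   0  1 ]
  [ 0   0  0 ]

-3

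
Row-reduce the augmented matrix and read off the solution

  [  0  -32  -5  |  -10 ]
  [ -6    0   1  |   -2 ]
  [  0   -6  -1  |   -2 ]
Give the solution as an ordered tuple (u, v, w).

R1 <-> R2
  [ -6    0   1  |   -2 ]
  [  0  -32  -5  |  -10 ]
  [  0   -6  -1  |   -2 ]
R1 → -1/6·R1
  [ 1    0  -1/6  |  1/3 ]
  [ 0  -32    -5  |  -10 ]
  [ 0   -6    -1  |   -2 ]
R2 → -1/32·R2
  [ 1   0  -1/6  |   1/3 ]
  [ 0   1  5/32  |  5/16 ]
  [ 0  -6    -1  |    -2 ]
R3 → R3 + 6·R2
  [ 1  0   -1/6  |   1/3 ]
  [ 0  1   5/32  |  5/16 ]
  [ 0  0  -1/16  |  -1/8 ]
R3 → -16·R3
  [ 1  0  -1/6  |   1/3 ]
  [ 0  1  5/32  |  5/16 ]
  [ 0  0     1  |     2 ]
R2 → R2 − 5/32·R3
  [ 1  0  -1/6  |  1/3 ]
  [ 0  1     0  |    0 ]
  [ 0  0     1  |    2 ]
R1 → R1 + 1/6·R3
  [ 1  0  0  |  2/3 ]
  [ 0  1  0  |    0 ]
  [ 0  0  1  |    2 ]
Reading off the last column: u = 2/3, v = 0, w = 2.

(2/3, 0, 2)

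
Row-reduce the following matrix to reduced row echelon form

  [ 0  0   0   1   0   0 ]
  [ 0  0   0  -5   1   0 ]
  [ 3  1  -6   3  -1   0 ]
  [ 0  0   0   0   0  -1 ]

Swap ρ1 and ρ3.
Multiply ρ1 by 1/3.
Multiply ρ2 by -1/5.
Subtract ρ2 from ρ3.
Multiply ρ3 by 5.
Multiply ρ4 by -1.
Add 1/5 times ρ3 to ρ2.
Add 1/3 times ρ3 to ρ1.
Subtract ρ2 from ρ1.

[[1, 1/3, -2, 0, 0, 0], [0, 0, 0, 1, 0, 0], [0, 0, 0, 0, 1, 0], [0, 0, 0, 0, 0, 1]]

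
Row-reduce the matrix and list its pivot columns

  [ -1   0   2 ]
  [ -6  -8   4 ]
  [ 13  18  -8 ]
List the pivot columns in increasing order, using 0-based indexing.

R1 -> -1·R1
  [  1   0  -2 ]
  [ -6  -8   4 ]
  [ 13  18  -8 ]
R2 -> R2 + 6·R1
  [  1   0  -2 ]
  [  0  -8  -8 ]
  [ 13  18  -8 ]
R3 -> R3 − 13·R1
  [ 1   0  -2 ]
  [ 0  -8  -8 ]
  [ 0  18  18 ]
R2 -> -1/8·R2
  [ 1   0  -2 ]
  [ 0   1   1 ]
  [ 0  18  18 ]
R3 -> R3 − 18·R2
  [ 1  0  -2 ]
  [ 0  1   1 ]
  [ 0  0   0 ]
Pivot columns are the columns containing a leading 1.

0, 1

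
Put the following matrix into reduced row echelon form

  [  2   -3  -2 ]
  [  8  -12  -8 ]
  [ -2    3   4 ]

[[1, -3/2, 0], [0, 0, 1], [0, 0, 0]]

ρ1 ← 1/2·ρ1
  [  1  -3/2  -1 ]
  [  8   -12  -8 ]
  [ -2     3   4 ]
ρ2 ← ρ2 − 8·ρ1
  [  1  -3/2  -1 ]
  [  0     0   0 ]
  [ -2     3   4 ]
ρ3 ← ρ3 + 2·ρ1
  [ 1  -3/2  -1 ]
  [ 0     0   0 ]
  [ 0     0   2 ]
ρ2 <-> ρ3
  [ 1  -3/2  -1 ]
  [ 0     0   2 ]
  [ 0     0   0 ]
ρ2 ← 1/2·ρ2
  [ 1  -3/2  -1 ]
  [ 0     0   1 ]
  [ 0     0   0 ]
ρ1 ← ρ1 + ρ2
  [ 1  -3/2  0 ]
  [ 0     0  1 ]
  [ 0     0  0 ]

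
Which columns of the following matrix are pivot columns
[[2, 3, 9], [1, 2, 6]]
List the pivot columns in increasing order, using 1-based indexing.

1, 2

r1 := 1/2·r1
  [ 1  3/2  9/2 ]
  [ 1    2    6 ]
r2 := r2 − r1
  [ 1  3/2  9/2 ]
  [ 0  1/2  3/2 ]
r2 := 2·r2
  [ 1  3/2  9/2 ]
  [ 0    1    3 ]
r1 := r1 − 3/2·r2
  [ 1  0  0 ]
  [ 0  1  3 ]
Pivot columns are the columns containing a leading 1.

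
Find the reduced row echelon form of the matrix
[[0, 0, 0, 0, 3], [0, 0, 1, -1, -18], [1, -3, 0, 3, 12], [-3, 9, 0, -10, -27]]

[[1, -3, 0, 0, 0], [0, 0, 1, 0, 0], [0, 0, 0, 1, 0], [0, 0, 0, 0, 1]]

R1 <=> R3
R4 -> R4 + 3·R1
R3 <=> R4
R3 -> -1·R3
R4 -> 1/3·R4
R3 -> R3 + 9·R4
R2 -> R2 + 18·R4
R1 -> R1 − 12·R4
R2 -> R2 + R3
R1 -> R1 − 3·R3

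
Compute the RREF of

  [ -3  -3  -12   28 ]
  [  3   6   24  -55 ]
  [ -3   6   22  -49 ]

[[1, 0, 0, -1/3], [0, 1, 0, -1], [0, 0, 1, -2]]

Multiply ρ1 by -1/3.
  [  1  1   4  -28/3 ]
  [  3  6  24    -55 ]
  [ -3  6  22    -49 ]
Subtract 3 times ρ1 from ρ2.
  [  1  1   4  -28/3 ]
  [  0  3  12    -27 ]
  [ -3  6  22    -49 ]
Add 3 times ρ1 to ρ3.
  [ 1  1   4  -28/3 ]
  [ 0  3  12    -27 ]
  [ 0  9  34    -77 ]
Multiply ρ2 by 1/3.
  [ 1  1   4  -28/3 ]
  [ 0  1   4     -9 ]
  [ 0  9  34    -77 ]
Subtract 9 times ρ2 from ρ3.
  [ 1  1   4  -28/3 ]
  [ 0  1   4     -9 ]
  [ 0  0  -2      4 ]
Multiply ρ3 by -1/2.
  [ 1  1  4  -28/3 ]
  [ 0  1  4     -9 ]
  [ 0  0  1     -2 ]
Subtract 4 times ρ3 from ρ2.
  [ 1  1  4  -28/3 ]
  [ 0  1  0     -1 ]
  [ 0  0  1     -2 ]
Subtract 4 times ρ3 from ρ1.
  [ 1  1  0  -4/3 ]
  [ 0  1  0    -1 ]
  [ 0  0  1    -2 ]
Subtract ρ2 from ρ1.
  [ 1  0  0  -1/3 ]
  [ 0  1  0    -1 ]
  [ 0  0  1    -2 ]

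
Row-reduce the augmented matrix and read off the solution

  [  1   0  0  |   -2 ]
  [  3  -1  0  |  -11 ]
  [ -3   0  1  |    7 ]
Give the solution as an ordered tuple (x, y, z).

ρ2 → ρ2 − 3·ρ1
  [  1   0  0  |  -2 ]
  [  0  -1  0  |  -5 ]
  [ -3   0  1  |   7 ]
ρ3 → ρ3 + 3·ρ1
  [ 1   0  0  |  -2 ]
  [ 0  -1  0  |  -5 ]
  [ 0   0  1  |   1 ]
ρ2 → -1·ρ2
  [ 1  0  0  |  -2 ]
  [ 0  1  0  |   5 ]
  [ 0  0  1  |   1 ]
Reading off the last column: x = -2, y = 5, z = 1.

(-2, 5, 1)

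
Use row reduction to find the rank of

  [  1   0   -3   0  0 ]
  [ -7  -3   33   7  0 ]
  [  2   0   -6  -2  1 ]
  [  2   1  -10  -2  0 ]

rank = 4

Add 7 times R1 to R2.
Subtract 2 times R1 from R3.
Subtract 2 times R1 from R4.
Multiply R2 by -1/3.
Subtract R2 from R4.
Multiply R3 by -1/2.
Subtract 1/3 times R3 from R4.
Multiply R4 by 6.
Add 1/2 times R4 to R3.
Add 7/3 times R3 to R2.
The reduced form has 4 nonzero rows.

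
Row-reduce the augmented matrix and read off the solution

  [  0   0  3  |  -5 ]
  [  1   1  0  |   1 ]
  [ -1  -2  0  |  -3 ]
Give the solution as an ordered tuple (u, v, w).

(-1, 2, -5/3)

r1 ↔ r2
  [  1   1  0  |   1 ]
  [  0   0  3  |  -5 ]
  [ -1  -2  0  |  -3 ]
r3 -> r3 + r1
  [ 1   1  0  |   1 ]
  [ 0   0  3  |  -5 ]
  [ 0  -1  0  |  -2 ]
r2 ↔ r3
  [ 1   1  0  |   1 ]
  [ 0  -1  0  |  -2 ]
  [ 0   0  3  |  -5 ]
r2 -> -1·r2
  [ 1  1  0  |   1 ]
  [ 0  1  0  |   2 ]
  [ 0  0  3  |  -5 ]
r3 -> 1/3·r3
  [ 1  1  0  |     1 ]
  [ 0  1  0  |     2 ]
  [ 0  0  1  |  -5/3 ]
r1 -> r1 − r2
  [ 1  0  0  |    -1 ]
  [ 0  1  0  |     2 ]
  [ 0  0  1  |  -5/3 ]
Reading off the last column: u = -1, v = 2, w = -5/3.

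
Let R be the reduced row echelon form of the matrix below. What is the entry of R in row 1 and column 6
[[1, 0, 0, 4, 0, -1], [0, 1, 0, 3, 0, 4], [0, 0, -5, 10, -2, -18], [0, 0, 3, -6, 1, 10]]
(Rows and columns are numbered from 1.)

-1

ρ3 ← -1/5·ρ3
  [ 1  0  0   4    0    -1 ]
  [ 0  1  0   3    0     4 ]
  [ 0  0  1  -2  2/5  18/5 ]
  [ 0  0  3  -6    1    10 ]
ρ4 ← ρ4 − 3·ρ3
  [ 1  0  0   4     0    -1 ]
  [ 0  1  0   3     0     4 ]
  [ 0  0  1  -2   2/5  18/5 ]
  [ 0  0  0   0  -1/5  -4/5 ]
ρ4 ← -5·ρ4
  [ 1  0  0   4    0    -1 ]
  [ 0  1  0   3    0     4 ]
  [ 0  0  1  -2  2/5  18/5 ]
  [ 0  0  0   0    1     4 ]
ρ3 ← ρ3 − 2/5·ρ4
  [ 1  0  0   4  0  -1 ]
  [ 0  1  0   3  0   4 ]
  [ 0  0  1  -2  0   2 ]
  [ 0  0  0   0  1   4 ]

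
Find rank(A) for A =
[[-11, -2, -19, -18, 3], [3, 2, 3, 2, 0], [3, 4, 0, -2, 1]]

rank = 3

ρ1 → -1/11·ρ1
  [ 1  2/11  19/11  18/11  -3/11 ]
  [ 3     2      3      2      0 ]
  [ 3     4      0     -2      1 ]
ρ2 → ρ2 − 3·ρ1
  [ 1   2/11   19/11   18/11  -3/11 ]
  [ 0  16/11  -24/11  -32/11   9/11 ]
  [ 3      4       0      -2      1 ]
ρ3 → ρ3 − 3·ρ1
  [ 1   2/11   19/11   18/11  -3/11 ]
  [ 0  16/11  -24/11  -32/11   9/11 ]
  [ 0  38/11  -57/11  -76/11  20/11 ]
ρ2 → 11/16·ρ2
  [ 1   2/11   19/11   18/11  -3/11 ]
  [ 0      1    -3/2      -2   9/16 ]
  [ 0  38/11  -57/11  -76/11  20/11 ]
ρ3 → ρ3 − 38/11·ρ2
  [ 1  2/11  19/11  18/11  -3/11 ]
  [ 0     1   -3/2     -2   9/16 ]
  [ 0     0      0      0   -1/8 ]
ρ3 → -8·ρ3
  [ 1  2/11  19/11  18/11  -3/11 ]
  [ 0     1   -3/2     -2   9/16 ]
  [ 0     0      0      0      1 ]
ρ2 → ρ2 − 9/16·ρ3
  [ 1  2/11  19/11  18/11  -3/11 ]
  [ 0     1   -3/2     -2      0 ]
  [ 0     0      0      0      1 ]
ρ1 → ρ1 + 3/11·ρ3
  [ 1  2/11  19/11  18/11  0 ]
  [ 0     1   -3/2     -2  0 ]
  [ 0     0      0      0  1 ]
ρ1 → ρ1 − 2/11·ρ2
  [ 1  0     2   2  0 ]
  [ 0  1  -3/2  -2  0 ]
  [ 0  0     0   0  1 ]
The reduced form has 3 nonzero rows.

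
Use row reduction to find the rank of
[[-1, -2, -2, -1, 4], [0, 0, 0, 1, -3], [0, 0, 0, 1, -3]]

R1 ← -1·R1
  [ 1  2  2  1  -4 ]
  [ 0  0  0  1  -3 ]
  [ 0  0  0  1  -3 ]
R3 ← R3 − R2
  [ 1  2  2  1  -4 ]
  [ 0  0  0  1  -3 ]
  [ 0  0  0  0   0 ]
R1 ← R1 − R2
  [ 1  2  2  0  -1 ]
  [ 0  0  0  1  -3 ]
  [ 0  0  0  0   0 ]
The reduced form has 2 nonzero rows.

rank = 2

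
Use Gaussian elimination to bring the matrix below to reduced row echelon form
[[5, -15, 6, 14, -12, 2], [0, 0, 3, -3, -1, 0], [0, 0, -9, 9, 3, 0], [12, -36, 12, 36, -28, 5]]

R1 := 1/5·R1
  [  1   -3  6/5  14/5  -12/5  2/5 ]
  [  0    0    3    -3     -1    0 ]
  [  0    0   -9     9      3    0 ]
  [ 12  -36   12    36    -28    5 ]
R4 := R4 − 12·R1
  [ 1  -3    6/5  14/5  -12/5  2/5 ]
  [ 0   0      3    -3     -1    0 ]
  [ 0   0     -9     9      3    0 ]
  [ 0   0  -12/5  12/5    4/5  1/5 ]
R2 := 1/3·R2
  [ 1  -3    6/5  14/5  -12/5  2/5 ]
  [ 0   0      1    -1   -1/3    0 ]
  [ 0   0     -9     9      3    0 ]
  [ 0   0  -12/5  12/5    4/5  1/5 ]
R3 := R3 + 9·R2
  [ 1  -3    6/5  14/5  -12/5  2/5 ]
  [ 0   0      1    -1   -1/3    0 ]
  [ 0   0      0     0      0    0 ]
  [ 0   0  -12/5  12/5    4/5  1/5 ]
R4 := R4 + 12/5·R2
  [ 1  -3  6/5  14/5  -12/5  2/5 ]
  [ 0   0    1    -1   -1/3    0 ]
  [ 0   0    0     0      0    0 ]
  [ 0   0    0     0      0  1/5 ]
R3 <=> R4
  [ 1  -3  6/5  14/5  -12/5  2/5 ]
  [ 0   0    1    -1   -1/3    0 ]
  [ 0   0    0     0      0  1/5 ]
  [ 0   0    0     0      0    0 ]
R3 := 5·R3
  [ 1  -3  6/5  14/5  -12/5  2/5 ]
  [ 0   0    1    -1   -1/3    0 ]
  [ 0   0    0     0      0    1 ]
  [ 0   0    0     0      0    0 ]
R1 := R1 − 2/5·R3
  [ 1  -3  6/5  14/5  -12/5  0 ]
  [ 0   0    1    -1   -1/3  0 ]
  [ 0   0    0     0      0  1 ]
  [ 0   0    0     0      0  0 ]
R1 := R1 − 6/5·R2
  [ 1  -3  0   4    -2  0 ]
  [ 0   0  1  -1  -1/3  0 ]
  [ 0   0  0   0     0  1 ]
  [ 0   0  0   0     0  0 ]

[[1, -3, 0, 4, -2, 0], [0, 0, 1, -1, -1/3, 0], [0, 0, 0, 0, 0, 1], [0, 0, 0, 0, 0, 0]]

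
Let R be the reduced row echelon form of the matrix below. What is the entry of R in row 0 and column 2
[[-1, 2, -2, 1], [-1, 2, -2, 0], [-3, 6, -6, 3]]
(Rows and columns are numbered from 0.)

2

r1 ← -1·r1
  [  1  -2   2  -1 ]
  [ -1   2  -2   0 ]
  [ -3   6  -6   3 ]
r2 ← r2 + r1
  [  1  -2   2  -1 ]
  [  0   0   0  -1 ]
  [ -3   6  -6   3 ]
r3 ← r3 + 3·r1
  [ 1  -2  2  -1 ]
  [ 0   0  0  -1 ]
  [ 0   0  0   0 ]
r2 ← -1·r2
  [ 1  -2  2  -1 ]
  [ 0   0  0   1 ]
  [ 0   0  0   0 ]
r1 ← r1 + r2
  [ 1  -2  2  0 ]
  [ 0   0  0  1 ]
  [ 0   0  0  0 ]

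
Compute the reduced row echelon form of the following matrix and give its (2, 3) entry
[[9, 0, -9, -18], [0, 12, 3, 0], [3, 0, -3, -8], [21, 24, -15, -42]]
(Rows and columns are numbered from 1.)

R1 := 1/9·R1
  [  1   0   -1   -2 ]
  [  0  12    3    0 ]
  [  3   0   -3   -8 ]
  [ 21  24  -15  -42 ]
R3 := R3 − 3·R1
  [  1   0   -1   -2 ]
  [  0  12    3    0 ]
  [  0   0    0   -2 ]
  [ 21  24  -15  -42 ]
R4 := R4 − 21·R1
  [ 1   0  -1  -2 ]
  [ 0  12   3   0 ]
  [ 0   0   0  -2 ]
  [ 0  24   6   0 ]
R2 := 1/12·R2
  [ 1   0   -1  -2 ]
  [ 0   1  1/4   0 ]
  [ 0   0    0  -2 ]
  [ 0  24    6   0 ]
R4 := R4 − 24·R2
  [ 1  0   -1  -2 ]
  [ 0  1  1/4   0 ]
  [ 0  0    0  -2 ]
  [ 0  0    0   0 ]
R3 := -1/2·R3
  [ 1  0   -1  -2 ]
  [ 0  1  1/4   0 ]
  [ 0  0    0   1 ]
  [ 0  0    0   0 ]
R1 := R1 + 2·R3
  [ 1  0   -1  0 ]
  [ 0  1  1/4  0 ]
  [ 0  0    0  1 ]
  [ 0  0    0  0 ]

1/4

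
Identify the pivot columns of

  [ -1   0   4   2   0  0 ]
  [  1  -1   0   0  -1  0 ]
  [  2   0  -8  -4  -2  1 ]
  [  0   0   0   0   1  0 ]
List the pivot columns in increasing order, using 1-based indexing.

1, 2, 5, 6

ρ1 -> -1·ρ1
  [ 1   0  -4  -2   0  0 ]
  [ 1  -1   0   0  -1  0 ]
  [ 2   0  -8  -4  -2  1 ]
  [ 0   0   0   0   1  0 ]
ρ2 -> ρ2 − ρ1
  [ 1   0  -4  -2   0  0 ]
  [ 0  -1   4   2  -1  0 ]
  [ 2   0  -8  -4  -2  1 ]
  [ 0   0   0   0   1  0 ]
ρ3 -> ρ3 − 2·ρ1
  [ 1   0  -4  -2   0  0 ]
  [ 0  -1   4   2  -1  0 ]
  [ 0   0   0   0  -2  1 ]
  [ 0   0   0   0   1  0 ]
ρ2 -> -1·ρ2
  [ 1  0  -4  -2   0  0 ]
  [ 0  1  -4  -2   1  0 ]
  [ 0  0   0   0  -2  1 ]
  [ 0  0   0   0   1  0 ]
ρ3 -> -1/2·ρ3
  [ 1  0  -4  -2  0     0 ]
  [ 0  1  -4  -2  1     0 ]
  [ 0  0   0   0  1  -1/2 ]
  [ 0  0   0   0  1     0 ]
ρ4 -> ρ4 − ρ3
  [ 1  0  -4  -2  0     0 ]
  [ 0  1  -4  -2  1     0 ]
  [ 0  0   0   0  1  -1/2 ]
  [ 0  0   0   0  0   1/2 ]
ρ4 -> 2·ρ4
  [ 1  0  -4  -2  0     0 ]
  [ 0  1  -4  -2  1     0 ]
  [ 0  0   0   0  1  -1/2 ]
  [ 0  0   0   0  0     1 ]
ρ3 -> ρ3 + 1/2·ρ4
  [ 1  0  -4  -2  0  0 ]
  [ 0  1  -4  -2  1  0 ]
  [ 0  0   0   0  1  0 ]
  [ 0  0   0   0  0  1 ]
ρ2 -> ρ2 − ρ3
  [ 1  0  -4  -2  0  0 ]
  [ 0  1  -4  -2  0  0 ]
  [ 0  0   0   0  1  0 ]
  [ 0  0   0   0  0  1 ]
Pivot columns are the columns containing a leading 1.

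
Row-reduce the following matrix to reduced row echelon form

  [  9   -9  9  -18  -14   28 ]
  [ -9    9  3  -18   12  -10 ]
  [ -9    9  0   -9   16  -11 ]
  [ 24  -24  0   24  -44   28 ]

[[1, -1, 0, 1, 0, 3], [0, 0, 1, -3, 0, 5/3], [0, 0, 0, 0, 1, 1], [0, 0, 0, 0, 0, 0]]

r1 → 1/9·r1
  [  1   -1  1   -2  -14/9  28/9 ]
  [ -9    9  3  -18     12   -10 ]
  [ -9    9  0   -9     16   -11 ]
  [ 24  -24  0   24    -44    28 ]
r2 → r2 + 9·r1
  [  1   -1   1   -2  -14/9  28/9 ]
  [  0    0  12  -36     -2    18 ]
  [ -9    9   0   -9     16   -11 ]
  [ 24  -24   0   24    -44    28 ]
r3 → r3 + 9·r1
  [  1   -1   1   -2  -14/9  28/9 ]
  [  0    0  12  -36     -2    18 ]
  [  0    0   9  -27      2    17 ]
  [ 24  -24   0   24    -44    28 ]
r4 → r4 − 24·r1
  [ 1  -1    1   -2  -14/9    28/9 ]
  [ 0   0   12  -36     -2      18 ]
  [ 0   0    9  -27      2      17 ]
  [ 0   0  -24   72  -20/3  -140/3 ]
r2 → 1/12·r2
  [ 1  -1    1   -2  -14/9    28/9 ]
  [ 0   0    1   -3   -1/6     3/2 ]
  [ 0   0    9  -27      2      17 ]
  [ 0   0  -24   72  -20/3  -140/3 ]
r3 → r3 − 9·r2
  [ 1  -1    1  -2  -14/9    28/9 ]
  [ 0   0    1  -3   -1/6     3/2 ]
  [ 0   0    0   0    7/2     7/2 ]
  [ 0   0  -24  72  -20/3  -140/3 ]
r4 → r4 + 24·r2
  [ 1  -1  1  -2  -14/9   28/9 ]
  [ 0   0  1  -3   -1/6    3/2 ]
  [ 0   0  0   0    7/2    7/2 ]
  [ 0   0  0   0  -32/3  -32/3 ]
r3 → 2/7·r3
  [ 1  -1  1  -2  -14/9   28/9 ]
  [ 0   0  1  -3   -1/6    3/2 ]
  [ 0   0  0   0      1      1 ]
  [ 0   0  0   0  -32/3  -32/3 ]
r4 → r4 + 32/3·r3
  [ 1  -1  1  -2  -14/9  28/9 ]
  [ 0   0  1  -3   -1/6   3/2 ]
  [ 0   0  0   0      1     1 ]
  [ 0   0  0   0      0     0 ]
r2 → r2 + 1/6·r3
  [ 1  -1  1  -2  -14/9  28/9 ]
  [ 0   0  1  -3      0   5/3 ]
  [ 0   0  0   0      1     1 ]
  [ 0   0  0   0      0     0 ]
r1 → r1 + 14/9·r3
  [ 1  -1  1  -2  0  14/3 ]
  [ 0   0  1  -3  0   5/3 ]
  [ 0   0  0   0  1     1 ]
  [ 0   0  0   0  0     0 ]
r1 → r1 − r2
  [ 1  -1  0   1  0    3 ]
  [ 0   0  1  -3  0  5/3 ]
  [ 0   0  0   0  1    1 ]
  [ 0   0  0   0  0    0 ]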